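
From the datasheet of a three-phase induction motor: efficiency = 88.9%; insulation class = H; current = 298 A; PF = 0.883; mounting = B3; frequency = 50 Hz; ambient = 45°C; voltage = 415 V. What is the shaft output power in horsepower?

P_in = √3·V·I·cosφ = 1.732 × 415 × 298 × 0.883 = 189135 W
P_out = η·P_in = 0.889 × 189135 = 168141 W
= 168141/746 = 225 HP

225 HP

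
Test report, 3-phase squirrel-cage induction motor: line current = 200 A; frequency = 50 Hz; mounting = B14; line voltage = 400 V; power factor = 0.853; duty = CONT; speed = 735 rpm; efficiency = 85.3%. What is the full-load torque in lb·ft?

P_in = √3·V·I·cosφ = 1.732 × 400 × 200 × 0.853 = 118192 W
P_out = η·P_in = 0.853 × 118192 = 100818 W
n = 735 rpm
ω = 2π×735/60 = 76.97 rad/s
τ = P_out/ω = 100818/76.97 = 1310 N·m
In lb·ft: 1310/1.356 = 966 lb·ft

966 lb·ft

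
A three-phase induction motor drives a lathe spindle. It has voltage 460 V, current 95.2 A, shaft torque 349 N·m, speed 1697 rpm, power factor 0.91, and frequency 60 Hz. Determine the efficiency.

89.9 %

ω = 2π × 1697/60 = 177.7 rad/s; P_out = τω = 349 × 177.7 = 62017 W
P_in = √3·V_L·I_L·cosφ = 1.732 × 460 × 95.2 × 0.91 = 69021 W
η = P_out / P_in = 62017 / 69021 = 0.899 = 89.9%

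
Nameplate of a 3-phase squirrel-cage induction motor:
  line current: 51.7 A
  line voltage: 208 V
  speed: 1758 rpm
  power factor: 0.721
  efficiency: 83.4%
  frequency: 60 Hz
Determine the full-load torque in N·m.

P_in = √3·V·I·cosφ = 1.732 × 208 × 51.7 × 0.721 = 13429 W
P_out = η·P_in = 0.834 × 13429 = 11200 W
n = 1758 rpm
ω = 2π×1758/60 = 184.1 rad/s
τ = P_out/ω = 11200/184.1 = 60.8 N·m

60.8 N·m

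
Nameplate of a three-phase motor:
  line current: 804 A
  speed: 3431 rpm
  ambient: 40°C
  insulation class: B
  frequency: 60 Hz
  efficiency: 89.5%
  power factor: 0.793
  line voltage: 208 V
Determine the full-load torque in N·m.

572 N·m

P_in = √3·V·I·cosφ = 1.732 × 208 × 804 × 0.793 = 229689 W
P_out = η·P_in = 0.895 × 229689 = 205572 W
n = 3431 rpm
ω = 2π×3431/60 = 359.3 rad/s
τ = P_out/ω = 205572/359.3 = 572 N·m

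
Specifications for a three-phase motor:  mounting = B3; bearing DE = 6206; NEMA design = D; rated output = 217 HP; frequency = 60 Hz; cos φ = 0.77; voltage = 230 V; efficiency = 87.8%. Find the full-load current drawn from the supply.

P_out = 217 × 746 = 161882 W
P_in = P_out / η = 161882 / 0.878 = 184376 W
I_L = P_in / (√3·V_L·cosφ) = 184376 / (1.732 × 230 × 0.77) = 601 A

601 A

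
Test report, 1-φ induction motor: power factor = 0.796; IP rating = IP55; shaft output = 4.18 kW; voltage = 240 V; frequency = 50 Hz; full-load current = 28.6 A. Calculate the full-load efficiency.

P_out = 4.18 kW = 4180 W
P_in = V·I·cosφ = 240 × 28.6 × 0.796 = 5464 W
η = P_out / P_in = 4180 / 5464 = 0.765 = 76.5%

76.5 %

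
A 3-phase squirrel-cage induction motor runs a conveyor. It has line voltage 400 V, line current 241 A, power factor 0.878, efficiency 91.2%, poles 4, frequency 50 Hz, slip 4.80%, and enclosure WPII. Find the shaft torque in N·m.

P_in = √3·V·I·cosφ = 1.732 × 400 × 241 × 0.878 = 146595 W
P_out = η·P_in = 0.912 × 146595 = 133695 W
n_s = 120×50/4 = 1500 rpm; n = 1500×(1−0.048) = 1428 rpm
ω = 2π×1428/60 = 149.5 rad/s
τ = P_out/ω = 133695/149.5 = 894 N·m

894 N·m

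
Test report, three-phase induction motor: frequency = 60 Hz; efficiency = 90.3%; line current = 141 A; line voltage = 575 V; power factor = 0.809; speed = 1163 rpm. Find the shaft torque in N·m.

P_in = √3·V·I·cosφ = 1.732 × 575 × 141 × 0.809 = 113601 W
P_out = η·P_in = 0.903 × 113601 = 102582 W
n = 1163 rpm
ω = 2π×1163/60 = 121.8 rad/s
τ = P_out/ω = 102582/121.8 = 842 N·m

842 N·m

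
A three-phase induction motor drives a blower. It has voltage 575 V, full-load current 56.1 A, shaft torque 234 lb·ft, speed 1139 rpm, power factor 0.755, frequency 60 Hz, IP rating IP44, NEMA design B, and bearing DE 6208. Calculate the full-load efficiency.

89.7 %

τ = 234 lb·ft × 1.356 = 317.3 N·m
ω = 2π × 1139/60 = 119.3 rad/s; P_out = τω = 317.3 × 119.3 = 37854 W
P_in = √3·V_L·I_L·cosφ = 1.732 × 575 × 56.1 × 0.755 = 42182 W
η = P_out / P_in = 37854 / 42182 = 0.897 = 89.7%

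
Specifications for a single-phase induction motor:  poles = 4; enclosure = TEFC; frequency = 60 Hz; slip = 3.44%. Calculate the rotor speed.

n_s = 120f/p = 120×60/4 = 1800 rpm
n = n_s(1 − s) = 1800 × (1 − 0.0344) = 1738 rpm

1738 rpm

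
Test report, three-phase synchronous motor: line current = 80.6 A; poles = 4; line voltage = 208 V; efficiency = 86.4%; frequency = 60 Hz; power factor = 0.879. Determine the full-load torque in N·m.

117 N·m

P_in = √3·V·I·cosφ = 1.732 × 208 × 80.6 × 0.879 = 25523 W
P_out = η·P_in = 0.864 × 25523 = 22052 W
n = n_s = 120×60/4 = 1800 rpm (synchronous)
ω = 2π×1800/60 = 188.5 rad/s
τ = P_out/ω = 22052/188.5 = 117 N·m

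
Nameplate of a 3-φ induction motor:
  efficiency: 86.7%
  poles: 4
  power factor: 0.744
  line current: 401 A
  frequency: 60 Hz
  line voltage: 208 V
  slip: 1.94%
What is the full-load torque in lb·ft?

P_in = √3·V·I·cosφ = 1.732 × 208 × 401 × 0.744 = 107480 W
P_out = η·P_in = 0.867 × 107480 = 93185 W
n_s = 120×60/4 = 1800 rpm; n = 1800×(1−0.0194) = 1765 rpm
ω = 2π×1765/60 = 184.8 rad/s
τ = P_out/ω = 93185/184.8 = 504.2 N·m
In lb·ft: 504.2/1.356 = 372 lb·ft

372 lb·ft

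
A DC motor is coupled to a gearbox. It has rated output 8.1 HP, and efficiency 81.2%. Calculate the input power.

P_out = 8.1 × 746 = 6043 W
P_in = P_out/η = 6043/0.812 = 7442 W = 7.44 kW

7.44 kW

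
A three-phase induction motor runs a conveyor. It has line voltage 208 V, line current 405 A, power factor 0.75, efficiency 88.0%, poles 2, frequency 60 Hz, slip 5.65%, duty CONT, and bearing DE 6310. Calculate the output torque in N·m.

271 N·m

P_in = √3·V·I·cosφ = 1.732 × 208 × 405 × 0.75 = 109428 W
P_out = η·P_in = 0.88 × 109428 = 96297 W
n_s = 120×60/2 = 3600 rpm; n = 3600×(1−0.0565) = 3397 rpm
ω = 2π×3397/60 = 355.7 rad/s
τ = P_out/ω = 96297/355.7 = 271 N·m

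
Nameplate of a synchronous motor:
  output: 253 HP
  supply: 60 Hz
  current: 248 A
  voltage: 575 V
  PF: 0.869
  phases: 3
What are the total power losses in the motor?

25900 W

P_in = √3·V·I·cosφ = 1.732×575×248×0.869 = 214628 W
P_out = 253×746 = 188738 W
Losses = P_in − P_out = 214628 − 188738 = 25890 W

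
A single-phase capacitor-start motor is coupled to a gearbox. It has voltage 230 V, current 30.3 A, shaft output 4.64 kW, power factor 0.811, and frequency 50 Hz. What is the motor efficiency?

P_out = 4.64 kW = 4640 W
P_in = V·I·cosφ = 230 × 30.3 × 0.811 = 5652 W
η = P_out / P_in = 4640 / 5652 = 0.821 = 82.1%

82.1 %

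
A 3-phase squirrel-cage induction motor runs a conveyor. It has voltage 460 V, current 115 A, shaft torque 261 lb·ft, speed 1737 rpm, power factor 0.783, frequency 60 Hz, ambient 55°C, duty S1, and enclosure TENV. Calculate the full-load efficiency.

89.7 %

τ = 261 lb·ft × 1.356 = 353.9 N·m
ω = 2π × 1737/60 = 181.9 rad/s; P_out = τω = 353.9 × 181.9 = 64374 W
P_in = √3·V_L·I_L·cosφ = 1.732 × 460 × 115 × 0.783 = 71741 W
η = P_out / P_in = 64374 / 71741 = 0.897 = 89.7%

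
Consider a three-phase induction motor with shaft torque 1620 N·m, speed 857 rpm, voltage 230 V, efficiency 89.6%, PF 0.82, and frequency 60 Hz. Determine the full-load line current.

ω = 2π×857/60 = 89.74 rad/s; P_out = τω = 1620 × 89.74 = 145379 W
P_in = P_out / η = 145379 / 0.896 = 162253 W
I_L = P_in / (√3·V_L·cosφ) = 162253 / (1.732 × 230 × 0.82) = 497 A

497 A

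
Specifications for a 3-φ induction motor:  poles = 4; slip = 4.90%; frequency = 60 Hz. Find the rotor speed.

n_s = 120f/p = 120×60/4 = 1800 rpm
n = n_s(1 − s) = 1800 × (1 − 0.049) = 1712 rpm

1712 rpm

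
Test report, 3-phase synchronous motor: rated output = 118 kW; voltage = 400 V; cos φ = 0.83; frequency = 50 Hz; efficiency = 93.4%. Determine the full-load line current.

220 A

P_out = 118 kW = 118000 W
P_in = P_out / η = 118000 / 0.934 = 126338 W
I_L = P_in / (√3·V_L·cosφ) = 126338 / (1.732 × 400 × 0.83) = 220 A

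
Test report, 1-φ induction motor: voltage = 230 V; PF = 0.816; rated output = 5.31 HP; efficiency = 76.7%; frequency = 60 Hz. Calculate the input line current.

P_out = 5.31 × 746 = 3961 W
P_in = P_out / η = 3961 / 0.767 = 5164 W
I = P_in / (V·cosφ) = 5164 / (230 × 0.816) = 27.5 A

27.5 A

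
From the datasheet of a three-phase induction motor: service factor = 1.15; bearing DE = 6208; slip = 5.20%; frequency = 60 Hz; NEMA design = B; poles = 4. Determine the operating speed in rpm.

n_s = 120f/p = 120×60/4 = 1800 rpm
n = n_s(1 − s) = 1800 × (1 − 0.052) = 1706 rpm

1706 rpm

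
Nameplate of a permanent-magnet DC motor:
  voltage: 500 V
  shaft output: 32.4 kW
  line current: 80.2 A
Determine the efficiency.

P_out = 32.4 kW = 32400 W
P_in = V·I = 500 × 80.2 = 40100 W
η = P_out / P_in = 32400 / 40100 = 0.808 = 80.8%

80.8 %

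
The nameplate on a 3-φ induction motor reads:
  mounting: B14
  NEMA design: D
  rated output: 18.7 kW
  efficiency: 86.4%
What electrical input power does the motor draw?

21.6 kW

P_out = 18700 W
P_in = P_out/η = 18700/0.864 = 21644 W = 21.6 kW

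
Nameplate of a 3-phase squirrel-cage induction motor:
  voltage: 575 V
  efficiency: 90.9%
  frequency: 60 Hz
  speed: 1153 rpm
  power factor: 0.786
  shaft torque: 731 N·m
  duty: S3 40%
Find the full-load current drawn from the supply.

124 A

ω = 2π×1153/60 = 120.7 rad/s; P_out = τω = 731 × 120.7 = 88232 W
P_in = P_out / η = 88232 / 0.909 = 97065 W
I_L = P_in / (√3·V_L·cosφ) = 97065 / (1.732 × 575 × 0.786) = 124 A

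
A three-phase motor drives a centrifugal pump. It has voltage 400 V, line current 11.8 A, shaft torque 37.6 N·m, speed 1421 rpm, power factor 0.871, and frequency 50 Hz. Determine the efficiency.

ω = 2π × 1421/60 = 148.8 rad/s; P_out = τω = 37.6 × 148.8 = 5595 W
P_in = √3·V_L·I_L·cosφ = 1.732 × 400 × 11.8 × 0.871 = 7120 W
η = P_out / P_in = 5595 / 7120 = 0.786 = 78.6%

78.6 %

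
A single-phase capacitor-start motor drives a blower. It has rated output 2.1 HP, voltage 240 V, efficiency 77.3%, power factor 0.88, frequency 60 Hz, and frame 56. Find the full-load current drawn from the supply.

9.6 A

P_out = 2.1 × 746 = 1567 W
P_in = P_out / η = 1567 / 0.773 = 2027 W
I = P_in / (V·cosφ) = 2027 / (240 × 0.88) = 9.6 A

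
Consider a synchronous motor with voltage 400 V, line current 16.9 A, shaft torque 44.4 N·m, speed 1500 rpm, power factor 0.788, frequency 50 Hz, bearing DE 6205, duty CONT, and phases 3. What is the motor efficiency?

75.6 %

ω = 2π × 1500/60 = 157.1 rad/s; P_out = τω = 44.4 × 157.1 = 6975 W
P_in = √3·V_L·I_L·cosφ = 1.732 × 400 × 16.9 × 0.788 = 9226 W
η = P_out / P_in = 6975 / 9226 = 0.756 = 75.6%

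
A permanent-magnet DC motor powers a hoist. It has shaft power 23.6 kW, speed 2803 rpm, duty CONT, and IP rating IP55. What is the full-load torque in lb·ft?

ω = 2π × 2803/60 = 293.5 rad/s
τ = P/ω = 23600/293.5 = 80.41 N·m
In lb·ft: 80.41/1.356 = 59.3 lb·ft

59.3 lb·ft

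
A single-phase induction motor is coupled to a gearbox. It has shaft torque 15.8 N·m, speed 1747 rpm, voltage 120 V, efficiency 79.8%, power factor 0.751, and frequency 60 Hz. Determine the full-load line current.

ω = 2π×1747/60 = 182.9 rad/s; P_out = τω = 15.8 × 182.9 = 2890 W
P_in = P_out / η = 2890 / 0.798 = 3622 W
I = P_in / (V·cosφ) = 3622 / (120 × 0.751) = 40.2 A

40.2 A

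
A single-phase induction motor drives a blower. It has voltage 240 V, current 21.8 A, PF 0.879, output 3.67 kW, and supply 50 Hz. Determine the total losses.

929 W

P_in = V·I·cosφ = 240×21.8×0.879 = 4599 W
P_out = 3670 W
Losses = P_in − P_out = 4599 − 3670 = 929 W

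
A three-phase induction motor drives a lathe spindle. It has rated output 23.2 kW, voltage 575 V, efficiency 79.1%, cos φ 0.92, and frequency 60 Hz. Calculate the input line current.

P_out = 23.2 kW = 23200 W
P_in = P_out / η = 23200 / 0.791 = 29330 W
I_L = P_in / (√3·V_L·cosφ) = 29330 / (1.732 × 575 × 0.92) = 32 A

32 A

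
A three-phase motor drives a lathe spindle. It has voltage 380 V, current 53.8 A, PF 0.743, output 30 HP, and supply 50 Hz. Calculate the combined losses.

P_in = √3·V·I·cosφ = 1.732×380×53.8×0.743 = 26309 W
P_out = 30×746 = 22380 W
Losses = P_in − P_out = 26309 − 22380 = 3929 W

3930 W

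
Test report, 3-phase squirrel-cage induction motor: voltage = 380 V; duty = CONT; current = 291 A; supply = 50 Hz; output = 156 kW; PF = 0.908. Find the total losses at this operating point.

17.9 kW

P_in = √3·V·I·cosφ = 1.732×380×291×0.908 = 173904 W
P_out = 156000 W
Losses = P_in − P_out = 173904 − 156000 = 17904 W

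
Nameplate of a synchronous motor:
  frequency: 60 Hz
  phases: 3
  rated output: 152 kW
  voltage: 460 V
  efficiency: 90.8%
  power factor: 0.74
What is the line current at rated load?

284 A

P_out = 152 kW = 152000 W
P_in = P_out / η = 152000 / 0.908 = 167401 W
I_L = P_in / (√3·V_L·cosφ) = 167401 / (1.732 × 460 × 0.74) = 284 A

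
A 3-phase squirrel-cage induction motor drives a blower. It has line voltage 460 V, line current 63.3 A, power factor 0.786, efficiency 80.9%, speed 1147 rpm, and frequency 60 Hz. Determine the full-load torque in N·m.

267 N·m

P_in = √3·V·I·cosφ = 1.732 × 460 × 63.3 × 0.786 = 39640 W
P_out = η·P_in = 0.809 × 39640 = 32069 W
n = 1147 rpm
ω = 2π×1147/60 = 120.1 rad/s
τ = P_out/ω = 32069/120.1 = 267 N·m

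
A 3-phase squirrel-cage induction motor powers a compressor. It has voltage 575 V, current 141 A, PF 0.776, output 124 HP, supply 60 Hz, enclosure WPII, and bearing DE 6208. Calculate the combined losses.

16500 W

P_in = √3·V·I·cosφ = 1.732×575×141×0.776 = 108967 W
P_out = 124×746 = 92504 W
Losses = P_in − P_out = 108967 − 92504 = 16463 W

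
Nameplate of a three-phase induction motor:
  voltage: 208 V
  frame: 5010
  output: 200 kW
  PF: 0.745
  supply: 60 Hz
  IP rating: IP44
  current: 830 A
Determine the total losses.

22.8 kW

P_in = √3·V·I·cosφ = 1.732×208×830×0.745 = 222764 W
P_out = 200000 W
Losses = P_in − P_out = 222764 − 200000 = 22764 W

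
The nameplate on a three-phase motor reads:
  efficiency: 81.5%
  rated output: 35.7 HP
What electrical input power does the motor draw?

32.7 kW

P_out = 35.7 × 746 = 26632 W
P_in = P_out/η = 26632/0.815 = 32677 W = 32.7 kW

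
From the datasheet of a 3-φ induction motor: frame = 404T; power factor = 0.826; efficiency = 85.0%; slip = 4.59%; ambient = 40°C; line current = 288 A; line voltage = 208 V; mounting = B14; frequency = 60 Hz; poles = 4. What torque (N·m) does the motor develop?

405 N·m

P_in = √3·V·I·cosφ = 1.732 × 208 × 288 × 0.826 = 85701 W
P_out = η·P_in = 0.85 × 85701 = 72846 W
n_s = 120×60/4 = 1800 rpm; n = 1800×(1−0.0459) = 1717 rpm
ω = 2π×1717/60 = 179.8 rad/s
τ = P_out/ω = 72846/179.8 = 405 N·m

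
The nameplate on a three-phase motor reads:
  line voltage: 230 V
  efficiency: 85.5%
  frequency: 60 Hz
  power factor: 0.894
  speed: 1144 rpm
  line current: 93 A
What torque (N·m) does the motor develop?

P_in = √3·V·I·cosφ = 1.732 × 230 × 93 × 0.894 = 33120 W
P_out = η·P_in = 0.855 × 33120 = 28318 W
n = 1144 rpm
ω = 2π×1144/60 = 119.8 rad/s
τ = P_out/ω = 28318/119.8 = 236 N·m

236 N·m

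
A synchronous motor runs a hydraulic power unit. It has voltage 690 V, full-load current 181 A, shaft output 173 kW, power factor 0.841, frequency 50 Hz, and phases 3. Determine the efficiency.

95.1 %

P_out = 173 kW = 173000 W
P_in = √3·V_L·I_L·cosφ = 1.732 × 690 × 181 × 0.841 = 181916 W
η = P_out / P_in = 173000 / 181916 = 0.951 = 95.1%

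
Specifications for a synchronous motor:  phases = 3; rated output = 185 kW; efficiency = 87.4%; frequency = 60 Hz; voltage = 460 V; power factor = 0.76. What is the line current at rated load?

P_out = 185 kW = 185000 W
P_in = P_out / η = 185000 / 0.874 = 211670 W
I_L = P_in / (√3·V_L·cosφ) = 211670 / (1.732 × 460 × 0.76) = 350 A

350 A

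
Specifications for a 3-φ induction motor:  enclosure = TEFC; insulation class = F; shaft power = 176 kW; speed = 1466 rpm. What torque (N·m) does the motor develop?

ω = 2π × 1466/60 = 153.5 rad/s
τ = P/ω = 176000/153.5 = 1150 N·m

1150 N·m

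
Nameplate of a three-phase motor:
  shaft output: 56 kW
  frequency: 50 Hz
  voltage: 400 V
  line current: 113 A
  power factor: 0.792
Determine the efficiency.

P_out = 56 kW = 56000 W
P_in = √3·V_L·I_L·cosφ = 1.732 × 400 × 113 × 0.792 = 62003 W
η = P_out / P_in = 56000 / 62003 = 0.903 = 90.3%

90.3 %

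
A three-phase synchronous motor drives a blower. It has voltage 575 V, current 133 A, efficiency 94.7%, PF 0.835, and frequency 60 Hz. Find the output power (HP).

140 HP

P_in = √3·V·I·cosφ = 1.732 × 575 × 133 × 0.835 = 110600 W
P_out = η·P_in = 0.947 × 110600 = 104738 W
= 104738/746 = 140 HP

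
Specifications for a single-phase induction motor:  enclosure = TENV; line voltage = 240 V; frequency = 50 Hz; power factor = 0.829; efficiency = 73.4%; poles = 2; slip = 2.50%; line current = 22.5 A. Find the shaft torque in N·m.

10.7 N·m

P_in = V·I·cosφ = 240 × 22.5 × 0.829 = 4477 W
P_out = η·P_in = 0.734 × 4477 = 3286 W
n_s = 120×50/2 = 3000 rpm; n = 3000×(1−0.025) = 2925 rpm
ω = 2π×2925/60 = 306.3 rad/s
τ = P_out/ω = 3286/306.3 = 10.7 N·m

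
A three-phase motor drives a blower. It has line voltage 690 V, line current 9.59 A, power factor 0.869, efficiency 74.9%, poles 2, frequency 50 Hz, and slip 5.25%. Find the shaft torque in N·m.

25.1 N·m

P_in = √3·V·I·cosφ = 1.732 × 690 × 9.59 × 0.869 = 9959 W
P_out = η·P_in = 0.749 × 9959 = 7459 W
n_s = 120×50/2 = 3000 rpm; n = 3000×(1−0.0525) = 2843 rpm
ω = 2π×2843/60 = 297.7 rad/s
τ = P_out/ω = 7459/297.7 = 25.1 N·m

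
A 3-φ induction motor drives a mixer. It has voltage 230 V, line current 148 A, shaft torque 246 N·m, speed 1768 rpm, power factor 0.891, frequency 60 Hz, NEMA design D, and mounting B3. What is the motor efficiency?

86.7 %

ω = 2π × 1768/60 = 185.1 rad/s; P_out = τω = 246 × 185.1 = 45535 W
P_in = √3·V_L·I_L·cosφ = 1.732 × 230 × 148 × 0.891 = 52531 W
η = P_out / P_in = 45535 / 52531 = 0.867 = 86.7%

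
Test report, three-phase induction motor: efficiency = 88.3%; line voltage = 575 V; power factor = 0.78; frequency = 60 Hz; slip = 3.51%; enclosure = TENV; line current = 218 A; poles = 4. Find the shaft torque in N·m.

822 N·m

P_in = √3·V·I·cosφ = 1.732 × 575 × 218 × 0.78 = 169343 W
P_out = η·P_in = 0.883 × 169343 = 149530 W
n_s = 120×60/4 = 1800 rpm; n = 1800×(1−0.0351) = 1737 rpm
ω = 2π×1737/60 = 181.9 rad/s
τ = P_out/ω = 149530/181.9 = 822 N·m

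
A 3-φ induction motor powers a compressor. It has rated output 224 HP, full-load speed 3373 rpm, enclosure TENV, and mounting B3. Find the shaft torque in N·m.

473 N·m

P_out = 224 × 746 = 167104 W
ω = 2π × 3373/60 = 353.2 rad/s
τ = P_out/ω = 167104/353.2 = 473 N·m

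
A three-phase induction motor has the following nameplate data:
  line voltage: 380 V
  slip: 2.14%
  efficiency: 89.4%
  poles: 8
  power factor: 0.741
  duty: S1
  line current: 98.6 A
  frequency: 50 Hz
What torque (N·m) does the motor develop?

P_in = √3·V·I·cosφ = 1.732 × 380 × 98.6 × 0.741 = 48087 W
P_out = η·P_in = 0.894 × 48087 = 42990 W
n_s = 120×50/8 = 750 rpm; n = 750×(1−0.0214) = 734 rpm
ω = 2π×734/60 = 76.86 rad/s
τ = P_out/ω = 42990/76.86 = 559 N·m

559 N·m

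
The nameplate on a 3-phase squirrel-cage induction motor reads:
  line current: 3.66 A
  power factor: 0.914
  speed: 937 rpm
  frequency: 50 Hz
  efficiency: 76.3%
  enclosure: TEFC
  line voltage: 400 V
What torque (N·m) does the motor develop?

18 N·m

P_in = √3·V·I·cosφ = 1.732 × 400 × 3.66 × 0.914 = 2318 W
P_out = η·P_in = 0.763 × 2318 = 1769 W
n = 937 rpm
ω = 2π×937/60 = 98.12 rad/s
τ = P_out/ω = 1769/98.12 = 18 N·m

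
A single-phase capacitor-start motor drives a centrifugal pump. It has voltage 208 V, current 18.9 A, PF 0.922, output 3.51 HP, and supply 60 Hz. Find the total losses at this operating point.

1010 W

P_in = V·I·cosφ = 208×18.9×0.922 = 3625 W
P_out = 3.51×746 = 2618 W
Losses = P_in − P_out = 3625 − 2618 = 1007 W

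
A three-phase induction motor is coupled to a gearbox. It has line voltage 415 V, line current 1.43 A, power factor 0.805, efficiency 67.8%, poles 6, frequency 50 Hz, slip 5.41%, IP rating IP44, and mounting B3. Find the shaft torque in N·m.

5.66 N·m

P_in = √3·V·I·cosφ = 1.732 × 415 × 1.43 × 0.805 = 827 W
P_out = η·P_in = 0.678 × 827 = 561 W
n_s = 120×50/6 = 1000 rpm; n = 1000×(1−0.0541) = 946 rpm
ω = 2π×946/60 = 99.06 rad/s
τ = P_out/ω = 561/99.06 = 5.66 N·m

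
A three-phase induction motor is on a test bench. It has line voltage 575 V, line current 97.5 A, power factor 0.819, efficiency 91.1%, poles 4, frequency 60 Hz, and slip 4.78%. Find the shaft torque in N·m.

404 N·m

P_in = √3·V·I·cosφ = 1.732 × 575 × 97.5 × 0.819 = 79525 W
P_out = η·P_in = 0.911 × 79525 = 72447 W
n_s = 120×60/4 = 1800 rpm; n = 1800×(1−0.0478) = 1714 rpm
ω = 2π×1714/60 = 179.5 rad/s
τ = P_out/ω = 72447/179.5 = 404 N·m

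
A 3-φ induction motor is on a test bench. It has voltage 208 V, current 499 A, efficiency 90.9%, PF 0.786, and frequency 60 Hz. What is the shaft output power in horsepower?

172 HP

P_in = √3·V·I·cosφ = 1.732 × 208 × 499 × 0.786 = 141297 W
P_out = η·P_in = 0.909 × 141297 = 128439 W
= 128439/746 = 172 HP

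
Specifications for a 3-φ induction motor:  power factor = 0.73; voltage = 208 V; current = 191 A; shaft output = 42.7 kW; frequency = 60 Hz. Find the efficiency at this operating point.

85.0 %

P_out = 42.7 kW = 42700 W
P_in = √3·V_L·I_L·cosφ = 1.732 × 208 × 191 × 0.73 = 50230 W
η = P_out / P_in = 42700 / 50230 = 0.850 = 85.0%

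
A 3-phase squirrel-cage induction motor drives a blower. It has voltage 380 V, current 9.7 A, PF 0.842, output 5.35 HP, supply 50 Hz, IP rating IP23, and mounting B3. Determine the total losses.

1.38 kW

P_in = √3·V·I·cosφ = 1.732×380×9.7×0.842 = 5375 W
P_out = 5.35×746 = 3991 W
Losses = P_in − P_out = 5375 − 3991 = 1384 W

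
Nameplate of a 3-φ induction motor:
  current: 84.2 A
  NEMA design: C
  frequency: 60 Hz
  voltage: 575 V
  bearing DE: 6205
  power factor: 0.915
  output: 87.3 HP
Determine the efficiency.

P_out = 87.3 × 746 = 65126 W
P_in = √3·V_L·I_L·cosφ = 1.732 × 575 × 84.2 × 0.915 = 76727 W
η = P_out / P_in = 65126 / 76727 = 0.849 = 84.9%

84.9 %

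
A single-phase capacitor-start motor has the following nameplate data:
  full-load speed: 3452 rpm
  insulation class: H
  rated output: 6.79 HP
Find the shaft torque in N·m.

14 N·m

P_out = 6.79 × 746 = 5065 W
ω = 2π × 3452/60 = 361.5 rad/s
τ = P_out/ω = 5065/361.5 = 14 N·m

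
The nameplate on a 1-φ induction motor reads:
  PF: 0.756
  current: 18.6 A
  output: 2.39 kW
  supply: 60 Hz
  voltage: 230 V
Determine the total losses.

844 W

P_in = V·I·cosφ = 230×18.6×0.756 = 3234 W
P_out = 2390 W
Losses = P_in − P_out = 3234 − 2390 = 844 W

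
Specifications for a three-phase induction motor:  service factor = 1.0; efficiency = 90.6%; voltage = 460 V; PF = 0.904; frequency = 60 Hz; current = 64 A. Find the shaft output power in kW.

41.8 kW

P_in = √3·V·I·cosφ = 1.732 × 460 × 64 × 0.904 = 46095 W
P_out = η·P_in = 0.906 × 46095 = 41762 W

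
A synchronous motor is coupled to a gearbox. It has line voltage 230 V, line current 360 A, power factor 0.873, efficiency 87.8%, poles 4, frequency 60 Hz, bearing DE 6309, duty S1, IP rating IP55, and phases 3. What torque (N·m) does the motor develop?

583 N·m

P_in = √3·V·I·cosφ = 1.732 × 230 × 360 × 0.873 = 125197 W
P_out = η·P_in = 0.878 × 125197 = 109923 W
n = n_s = 120×60/4 = 1800 rpm (synchronous)
ω = 2π×1800/60 = 188.5 rad/s
τ = P_out/ω = 109923/188.5 = 583 N·m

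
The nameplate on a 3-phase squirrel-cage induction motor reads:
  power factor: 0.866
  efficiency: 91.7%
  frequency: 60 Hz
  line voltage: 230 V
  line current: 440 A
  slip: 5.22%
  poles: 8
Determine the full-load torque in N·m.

1560 N·m

P_in = √3·V·I·cosφ = 1.732 × 230 × 440 × 0.866 = 151791 W
P_out = η·P_in = 0.917 × 151791 = 139192 W
n_s = 120×60/8 = 900 rpm; n = 900×(1−0.0522) = 853 rpm
ω = 2π×853/60 = 89.33 rad/s
τ = P_out/ω = 139192/89.33 = 1560 N·m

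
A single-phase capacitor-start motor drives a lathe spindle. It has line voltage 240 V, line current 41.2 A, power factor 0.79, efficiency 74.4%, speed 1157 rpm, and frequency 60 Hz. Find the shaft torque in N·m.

48 N·m

P_in = V·I·cosφ = 240 × 41.2 × 0.79 = 7812 W
P_out = η·P_in = 0.744 × 7812 = 5812 W
n = 1157 rpm
ω = 2π×1157/60 = 121.2 rad/s
τ = P_out/ω = 5812/121.2 = 48 N·m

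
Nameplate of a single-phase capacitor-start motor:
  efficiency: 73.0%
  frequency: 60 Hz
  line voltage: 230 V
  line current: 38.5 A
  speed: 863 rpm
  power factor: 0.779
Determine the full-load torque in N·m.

55.7 N·m

P_in = V·I·cosφ = 230 × 38.5 × 0.779 = 6898 W
P_out = η·P_in = 0.73 × 6898 = 5036 W
n = 863 rpm
ω = 2π×863/60 = 90.37 rad/s
τ = P_out/ω = 5036/90.37 = 55.7 N·m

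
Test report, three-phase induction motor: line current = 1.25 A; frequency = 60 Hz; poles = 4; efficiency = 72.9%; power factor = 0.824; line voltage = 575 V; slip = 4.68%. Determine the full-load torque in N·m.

P_in = √3·V·I·cosφ = 1.732 × 575 × 1.25 × 0.824 = 1026 W
P_out = η·P_in = 0.729 × 1026 = 748 W
n_s = 120×60/4 = 1800 rpm; n = 1800×(1−0.0468) = 1716 rpm
ω = 2π×1716/60 = 179.7 rad/s
τ = P_out/ω = 748/179.7 = 4.16 N·m

4.16 N·m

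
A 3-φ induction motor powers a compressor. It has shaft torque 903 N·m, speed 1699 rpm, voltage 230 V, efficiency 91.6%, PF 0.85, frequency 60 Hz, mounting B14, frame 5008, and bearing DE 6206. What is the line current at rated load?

ω = 2π×1699/60 = 177.9 rad/s; P_out = τω = 903 × 177.9 = 160644 W
P_in = P_out / η = 160644 / 0.916 = 175376 W
I_L = P_in / (√3·V_L·cosφ) = 175376 / (1.732 × 230 × 0.85) = 518 A

518 A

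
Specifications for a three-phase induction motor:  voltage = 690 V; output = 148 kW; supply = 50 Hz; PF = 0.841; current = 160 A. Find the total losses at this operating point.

P_in = √3·V·I·cosφ = 1.732×690×160×0.841 = 160810 W
P_out = 148000 W
Losses = P_in − P_out = 160810 − 148000 = 12810 W

12800 W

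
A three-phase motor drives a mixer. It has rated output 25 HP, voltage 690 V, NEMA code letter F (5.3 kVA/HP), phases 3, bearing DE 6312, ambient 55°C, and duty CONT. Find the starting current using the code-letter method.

S_LR = 5.3 × 25 = 132.5 kVA
I_LR = S_LR/(√3·V_L) = 132500/(1.732×690) = 111 A

111 A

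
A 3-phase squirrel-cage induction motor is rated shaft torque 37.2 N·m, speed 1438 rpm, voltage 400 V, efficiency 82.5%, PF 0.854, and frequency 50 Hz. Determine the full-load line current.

11.5 A

ω = 2π×1438/60 = 150.6 rad/s; P_out = τω = 37.2 × 150.6 = 5602 W
P_in = P_out / η = 5602 / 0.825 = 6790 W
I_L = P_in / (√3·V_L·cosφ) = 6790 / (1.732 × 400 × 0.854) = 11.5 A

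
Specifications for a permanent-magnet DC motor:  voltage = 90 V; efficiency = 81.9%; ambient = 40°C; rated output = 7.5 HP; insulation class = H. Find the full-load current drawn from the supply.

75.9 A

P_out = 7.5 × 746 = 5595 W
P_in = P_out / η = 5595 / 0.819 = 6832 W
I = P_in / V = 6832 / 90 = 75.9 A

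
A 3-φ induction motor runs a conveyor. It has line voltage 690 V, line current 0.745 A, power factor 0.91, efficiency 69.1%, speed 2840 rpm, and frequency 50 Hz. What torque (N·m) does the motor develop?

1.88 N·m

P_in = √3·V·I·cosφ = 1.732 × 690 × 0.745 × 0.91 = 810 W
P_out = η·P_in = 0.691 × 810 = 560 W
n = 2840 rpm
ω = 2π×2840/60 = 297.4 rad/s
τ = P_out/ω = 560/297.4 = 1.88 N·m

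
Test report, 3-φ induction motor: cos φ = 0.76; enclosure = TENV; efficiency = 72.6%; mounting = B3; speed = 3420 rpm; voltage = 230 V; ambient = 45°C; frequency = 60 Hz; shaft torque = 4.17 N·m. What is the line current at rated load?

ω = 2π×3420/60 = 358.1 rad/s; P_out = τω = 4.17 × 358.1 = 1493 W
P_in = P_out / η = 1493 / 0.726 = 2056 W
I_L = P_in / (√3·V_L·cosφ) = 2056 / (1.732 × 230 × 0.76) = 6.79 A

6.79 A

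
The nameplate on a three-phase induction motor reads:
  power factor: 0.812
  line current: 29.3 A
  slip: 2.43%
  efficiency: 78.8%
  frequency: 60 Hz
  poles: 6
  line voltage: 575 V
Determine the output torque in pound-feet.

112 lb·ft

P_in = √3·V·I·cosφ = 1.732 × 575 × 29.3 × 0.812 = 23694 W
P_out = η·P_in = 0.788 × 23694 = 18671 W
n_s = 120×60/6 = 1200 rpm; n = 1200×(1−0.0243) = 1171 rpm
ω = 2π×1171/60 = 122.6 rad/s
τ = P_out/ω = 18671/122.6 = 152.3 N·m
In lb·ft: 152.3/1.356 = 112 lb·ft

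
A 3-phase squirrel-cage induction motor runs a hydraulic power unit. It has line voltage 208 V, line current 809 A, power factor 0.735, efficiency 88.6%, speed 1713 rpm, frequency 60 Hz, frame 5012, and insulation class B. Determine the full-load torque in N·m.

1060 N·m

P_in = √3·V·I·cosφ = 1.732 × 208 × 809 × 0.735 = 214214 W
P_out = η·P_in = 0.886 × 214214 = 189794 W
n = 1713 rpm
ω = 2π×1713/60 = 179.4 rad/s
τ = P_out/ω = 189794/179.4 = 1060 N·m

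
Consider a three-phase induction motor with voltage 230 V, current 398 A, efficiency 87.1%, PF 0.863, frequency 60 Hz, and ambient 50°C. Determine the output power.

119 kW

P_in = √3·V·I·cosφ = 1.732 × 230 × 398 × 0.863 = 136826 W
P_out = η·P_in = 0.871 × 136826 = 119175 W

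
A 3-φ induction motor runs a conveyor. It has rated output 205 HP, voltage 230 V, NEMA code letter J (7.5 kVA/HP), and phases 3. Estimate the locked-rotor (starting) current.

S_LR = 7.5 × 205 = 1537.5 kVA
I_LR = S_LR/(√3·V_L) = 1537500/(1.732×230) = 3860 A

3860 A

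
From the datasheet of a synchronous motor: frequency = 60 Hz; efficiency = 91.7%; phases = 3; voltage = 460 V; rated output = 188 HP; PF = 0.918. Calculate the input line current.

P_out = 188 × 746 = 140248 W
P_in = P_out / η = 140248 / 0.917 = 152942 W
I_L = P_in / (√3·V_L·cosφ) = 152942 / (1.732 × 460 × 0.918) = 209 A

209 A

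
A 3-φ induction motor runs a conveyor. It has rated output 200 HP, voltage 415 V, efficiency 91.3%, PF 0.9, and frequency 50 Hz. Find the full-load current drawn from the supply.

253 A

P_out = 200 × 746 = 149200 W
P_in = P_out / η = 149200 / 0.913 = 163417 W
I_L = P_in / (√3·V_L·cosφ) = 163417 / (1.732 × 415 × 0.9) = 253 A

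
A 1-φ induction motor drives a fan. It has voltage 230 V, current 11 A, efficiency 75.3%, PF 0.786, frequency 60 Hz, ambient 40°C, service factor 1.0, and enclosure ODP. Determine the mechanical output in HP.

2.01 HP

P_in = V·I·cosφ = 230 × 11 × 0.786 = 1989 W
P_out = η·P_in = 0.753 × 1989 = 1498 W
= 1498/746 = 2.01 HP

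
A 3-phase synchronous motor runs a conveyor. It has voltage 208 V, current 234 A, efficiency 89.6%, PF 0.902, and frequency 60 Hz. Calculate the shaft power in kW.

68.1 kW

P_in = √3·V·I·cosφ = 1.732 × 208 × 234 × 0.902 = 76039 W
P_out = η·P_in = 0.896 × 76039 = 68131 W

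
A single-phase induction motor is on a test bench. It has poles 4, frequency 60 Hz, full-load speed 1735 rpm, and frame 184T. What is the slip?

n_s = 120f/p = 120×60/4 = 1800 rpm
s = (n_s − n)/n_s = (1800 − 1735)/1800 = 0.0361

3.61 %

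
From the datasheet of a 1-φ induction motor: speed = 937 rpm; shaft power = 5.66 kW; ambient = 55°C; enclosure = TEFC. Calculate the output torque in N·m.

57.7 N·m

ω = 2π × 937/60 = 98.12 rad/s
τ = P/ω = 5660/98.12 = 57.7 N·m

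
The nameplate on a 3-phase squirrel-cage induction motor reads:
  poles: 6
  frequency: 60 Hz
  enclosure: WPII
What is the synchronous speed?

1200 rpm

n_s = 120f/p = 120×60/6 = 1200 rpm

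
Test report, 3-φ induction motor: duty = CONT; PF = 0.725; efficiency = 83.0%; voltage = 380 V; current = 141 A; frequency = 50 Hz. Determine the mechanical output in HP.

P_in = √3·V·I·cosφ = 1.732 × 380 × 141 × 0.725 = 67280 W
P_out = η·P_in = 0.83 × 67280 = 55842 W
= 55842/746 = 74.9 HP

74.9 HP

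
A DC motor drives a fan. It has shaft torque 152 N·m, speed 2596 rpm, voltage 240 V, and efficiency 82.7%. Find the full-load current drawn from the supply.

ω = 2π×2596/60 = 271.9 rad/s; P_out = τω = 152 × 271.9 = 41329 W
P_in = P_out / η = 41329 / 0.827 = 49975 W
I = P_in / V = 49975 / 240 = 208 A

208 A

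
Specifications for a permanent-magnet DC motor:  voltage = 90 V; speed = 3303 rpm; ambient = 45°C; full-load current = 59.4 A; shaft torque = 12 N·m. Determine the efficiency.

77.6 %

ω = 2π × 3303/60 = 345.9 rad/s; P_out = τω = 12 × 345.9 = 4151 W
P_in = V·I = 90 × 59.4 = 5346 W
η = P_out / P_in = 4151 / 5346 = 0.776 = 77.6%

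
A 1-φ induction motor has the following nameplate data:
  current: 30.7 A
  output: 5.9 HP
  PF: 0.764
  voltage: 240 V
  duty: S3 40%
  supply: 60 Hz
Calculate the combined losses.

P_in = V·I·cosφ = 240×30.7×0.764 = 5629 W
P_out = 5.9×746 = 4401 W
Losses = P_in − P_out = 5629 − 4401 = 1228 W

1.23 kW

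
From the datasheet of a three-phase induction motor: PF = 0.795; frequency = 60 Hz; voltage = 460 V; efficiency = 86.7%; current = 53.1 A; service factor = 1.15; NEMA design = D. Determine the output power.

29.2 kW

P_in = √3·V·I·cosφ = 1.732 × 460 × 53.1 × 0.795 = 33633 W
P_out = η·P_in = 0.867 × 33633 = 29160 W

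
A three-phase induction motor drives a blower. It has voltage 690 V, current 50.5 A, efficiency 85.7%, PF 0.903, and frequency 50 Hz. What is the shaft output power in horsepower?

P_in = √3·V·I·cosφ = 1.732 × 690 × 50.5 × 0.903 = 54497 W
P_out = η·P_in = 0.857 × 54497 = 46704 W
= 46704/746 = 62.6 HP

62.6 HP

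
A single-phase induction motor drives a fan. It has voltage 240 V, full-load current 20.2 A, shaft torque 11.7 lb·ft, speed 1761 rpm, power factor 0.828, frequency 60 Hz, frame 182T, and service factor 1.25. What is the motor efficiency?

72.9 %

τ = 11.7 lb·ft × 1.356 = 15.87 N·m
ω = 2π × 1761/60 = 184.4 rad/s; P_out = τω = 15.87 × 184.4 = 2926 W
P_in = V·I·cosφ = 240 × 20.2 × 0.828 = 4014 W
η = P_out / P_in = 2926 / 4014 = 0.729 = 72.9%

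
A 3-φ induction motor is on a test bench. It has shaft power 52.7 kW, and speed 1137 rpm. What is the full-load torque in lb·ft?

ω = 2π × 1137/60 = 119.1 rad/s
τ = P/ω = 52700/119.1 = 442.5 N·m
In lb·ft: 442.5/1.356 = 326 lb·ft

326 lb·ft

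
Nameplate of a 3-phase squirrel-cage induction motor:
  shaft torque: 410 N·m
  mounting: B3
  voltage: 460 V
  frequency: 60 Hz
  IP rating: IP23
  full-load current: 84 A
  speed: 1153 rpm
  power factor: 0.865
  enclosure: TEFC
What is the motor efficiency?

85.5 %

ω = 2π × 1153/60 = 120.7 rad/s; P_out = τω = 410 × 120.7 = 49487 W
P_in = √3·V_L·I_L·cosφ = 1.732 × 460 × 84 × 0.865 = 57890 W
η = P_out / P_in = 49487 / 57890 = 0.855 = 85.5%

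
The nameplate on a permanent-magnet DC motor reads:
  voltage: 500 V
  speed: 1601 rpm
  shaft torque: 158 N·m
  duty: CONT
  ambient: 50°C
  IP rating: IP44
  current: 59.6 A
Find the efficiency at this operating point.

ω = 2π × 1601/60 = 167.7 rad/s; P_out = τω = 158 × 167.7 = 26497 W
P_in = V·I = 500 × 59.6 = 29800 W
η = P_out / P_in = 26497 / 29800 = 0.889 = 88.9%

88.9 %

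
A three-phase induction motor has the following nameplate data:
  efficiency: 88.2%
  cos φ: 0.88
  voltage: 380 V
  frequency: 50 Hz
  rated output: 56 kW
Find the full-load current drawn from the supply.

110 A

P_out = 56 kW = 56000 W
P_in = P_out / η = 56000 / 0.882 = 63492 W
I_L = P_in / (√3·V_L·cosφ) = 63492 / (1.732 × 380 × 0.88) = 110 A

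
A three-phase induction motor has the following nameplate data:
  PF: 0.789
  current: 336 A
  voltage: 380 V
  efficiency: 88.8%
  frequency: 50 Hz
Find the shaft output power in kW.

155 kW

P_in = √3·V·I·cosφ = 1.732 × 380 × 336 × 0.789 = 174481 W
P_out = η·P_in = 0.888 × 174481 = 154939 W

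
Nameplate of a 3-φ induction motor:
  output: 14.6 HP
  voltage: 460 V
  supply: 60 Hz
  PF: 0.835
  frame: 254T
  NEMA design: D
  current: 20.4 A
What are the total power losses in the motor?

P_in = √3·V·I·cosφ = 1.732×460×20.4×0.835 = 13571 W
P_out = 14.6×746 = 10892 W
Losses = P_in − P_out = 13571 − 10892 = 2679 W

2.68 kW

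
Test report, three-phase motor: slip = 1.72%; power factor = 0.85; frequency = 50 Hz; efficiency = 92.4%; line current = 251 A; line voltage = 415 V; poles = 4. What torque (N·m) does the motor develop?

P_in = √3·V·I·cosφ = 1.732 × 415 × 251 × 0.85 = 153352 W
P_out = η·P_in = 0.924 × 153352 = 141697 W
n_s = 120×50/4 = 1500 rpm; n = 1500×(1−0.0172) = 1474 rpm
ω = 2π×1474/60 = 154.4 rad/s
τ = P_out/ω = 141697/154.4 = 918 N·m

918 N·m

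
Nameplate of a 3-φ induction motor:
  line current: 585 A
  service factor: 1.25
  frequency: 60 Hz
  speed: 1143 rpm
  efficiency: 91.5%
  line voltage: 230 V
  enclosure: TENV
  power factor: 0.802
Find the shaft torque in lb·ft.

1050 lb·ft

P_in = √3·V·I·cosφ = 1.732 × 230 × 585 × 0.802 = 186899 W
P_out = η·P_in = 0.915 × 186899 = 171013 W
n = 1143 rpm
ω = 2π×1143/60 = 119.7 rad/s
τ = P_out/ω = 171013/119.7 = 1429 N·m
In lb·ft: 1429/1.356 = 1050 lb·ft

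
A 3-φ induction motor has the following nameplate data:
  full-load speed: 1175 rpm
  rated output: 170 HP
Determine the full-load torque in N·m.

1030 N·m

P_out = 170 × 746 = 126820 W
ω = 2π × 1175/60 = 123 rad/s
τ = P_out/ω = 126820/123 = 1030 N·m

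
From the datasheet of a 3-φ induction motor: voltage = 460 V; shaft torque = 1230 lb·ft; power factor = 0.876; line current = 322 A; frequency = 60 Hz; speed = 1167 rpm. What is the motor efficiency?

90.7 %

τ = 1230 lb·ft × 1.356 = 1668 N·m
ω = 2π × 1167/60 = 122.2 rad/s; P_out = τω = 1668 × 122.2 = 203830 W
P_in = √3·V_L·I_L·cosφ = 1.732 × 460 × 322 × 0.876 = 224732 W
η = P_out / P_in = 203830 / 224732 = 0.907 = 90.7%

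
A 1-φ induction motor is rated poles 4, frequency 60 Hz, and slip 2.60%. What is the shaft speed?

1753 rpm

n_s = 120f/p = 120×60/4 = 1800 rpm
n = n_s(1 − s) = 1800 × (1 − 0.026) = 1753 rpm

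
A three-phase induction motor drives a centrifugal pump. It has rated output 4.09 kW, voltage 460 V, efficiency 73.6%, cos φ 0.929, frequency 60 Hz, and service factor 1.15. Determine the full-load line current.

7.51 A

P_out = 4.09 kW = 4090 W
P_in = P_out / η = 4090 / 0.736 = 5557 W
I_L = P_in / (√3·V_L·cosφ) = 5557 / (1.732 × 460 × 0.929) = 7.51 A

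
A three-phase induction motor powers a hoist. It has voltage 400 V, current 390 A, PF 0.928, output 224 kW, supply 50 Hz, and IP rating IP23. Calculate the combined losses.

26.7 kW

P_in = √3·V·I·cosφ = 1.732×400×390×0.928 = 250738 W
P_out = 224000 W
Losses = P_in − P_out = 250738 − 224000 = 26738 W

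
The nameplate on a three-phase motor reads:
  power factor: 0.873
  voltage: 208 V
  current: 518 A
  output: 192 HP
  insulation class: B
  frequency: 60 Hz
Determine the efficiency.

87.9 %

P_out = 192 × 746 = 143232 W
P_in = √3·V_L·I_L·cosφ = 1.732 × 208 × 518 × 0.873 = 162913 W
η = P_out / P_in = 143232 / 162913 = 0.879 = 87.9%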